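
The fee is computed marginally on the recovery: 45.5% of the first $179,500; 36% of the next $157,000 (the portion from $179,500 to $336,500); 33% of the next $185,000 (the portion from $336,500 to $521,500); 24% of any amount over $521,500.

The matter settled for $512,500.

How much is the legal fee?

First $179,500 at 45.5% = $81,672.50
Next $157,000 at 36% = $56,520.00
Remaining $176,000 at 33% = $58,080.00
Fee: $81,672.50 + $56,520.00 + $58,080.00 = $196,272.50

$196,272.50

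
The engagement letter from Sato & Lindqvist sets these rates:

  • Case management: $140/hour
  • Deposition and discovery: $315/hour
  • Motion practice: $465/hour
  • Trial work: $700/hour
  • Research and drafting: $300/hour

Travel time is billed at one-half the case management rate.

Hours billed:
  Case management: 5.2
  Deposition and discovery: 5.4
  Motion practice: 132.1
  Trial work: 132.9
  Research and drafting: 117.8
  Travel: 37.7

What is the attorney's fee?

$194,864.50

Case management: 5.2 × $140 = $728.00
Deposition and discovery: 5.4 × $315 = $1,701.00
Motion practice: 132.1 × $465 = $61,426.50
Trial work: 132.9 × $700 = $93,030.00
Research and drafting: 117.8 × $300 = $35,340.00
Subtotal: $728.00 + $1,701.00 + $61,426.50 + $93,030.00 + $35,340.00 = $192,225.50
Travel: 37.7 × ($140 ÷ 2) = 37.7 × $70.00 = $2,639.00
Total: $192,225.50 + $2,639.00 = $194,864.50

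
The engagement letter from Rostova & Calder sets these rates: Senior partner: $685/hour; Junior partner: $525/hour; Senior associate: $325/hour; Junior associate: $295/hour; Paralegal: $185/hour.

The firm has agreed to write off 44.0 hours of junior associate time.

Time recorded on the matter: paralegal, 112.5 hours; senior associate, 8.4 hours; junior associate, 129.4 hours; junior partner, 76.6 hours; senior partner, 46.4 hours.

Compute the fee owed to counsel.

$120,734.50

Senior partner: 46.4 × $685 = $31,784.00
Junior partner: 76.6 × $525 = $40,215.00
Senior associate: 8.4 × $325 = $2,730.00
Junior associate: 129.4 × $295 = $38,173.00
Paralegal: 112.5 × $185 = $20,812.50
Subtotal: $133,714.50
Write-off: 44.0 × $295 = $12,980.00
Total: $133,714.50 − $12,980.00 = $120,734.50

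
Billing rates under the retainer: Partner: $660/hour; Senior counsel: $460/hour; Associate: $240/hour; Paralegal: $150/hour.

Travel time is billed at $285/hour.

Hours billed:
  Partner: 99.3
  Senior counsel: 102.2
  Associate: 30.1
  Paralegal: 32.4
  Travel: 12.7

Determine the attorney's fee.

Partner: 99.3 × $660 = $65,538.00
Senior counsel: 102.2 × $460 = $47,012.00
Associate: 30.1 × $240 = $7,224.00
Paralegal: 32.4 × $150 = $4,860.00
Subtotal: $65,538.00 + $47,012.00 + $7,224.00 + $4,860.00 = $124,634.00
Travel: 12.7 × $285 = $3,619.50
Total: $124,634.00 + $3,619.50 = $128,253.50

$128,253.50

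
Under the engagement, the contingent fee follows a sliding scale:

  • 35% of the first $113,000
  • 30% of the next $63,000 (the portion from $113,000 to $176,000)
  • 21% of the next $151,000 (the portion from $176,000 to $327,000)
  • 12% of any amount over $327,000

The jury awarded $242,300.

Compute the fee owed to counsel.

$72,373.00

First $113,000 at 35% = $39,550.00
Next $63,000 at 30% = $18,900.00
Remaining $66,300 at 21% = $13,923.00
Fee: $39,550.00 + $18,900.00 + $13,923.00 = $72,373.00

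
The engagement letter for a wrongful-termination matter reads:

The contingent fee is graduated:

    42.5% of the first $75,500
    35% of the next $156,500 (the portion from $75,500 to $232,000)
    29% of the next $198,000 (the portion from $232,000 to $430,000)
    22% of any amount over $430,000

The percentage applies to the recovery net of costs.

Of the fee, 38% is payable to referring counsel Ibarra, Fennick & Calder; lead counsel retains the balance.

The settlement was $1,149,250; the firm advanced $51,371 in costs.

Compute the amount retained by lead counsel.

Fee base (net of costs): $1,149,250 − $51,371 = $1,097,879
First $75,500 at 42.5% = $32,087.50
Next $156,500 at 35% = $54,775.00
Next $198,000 at 29% = $57,420.00
Remaining $667,879 at 22% = $146,933.38
Fee: $32,087.50 + $54,775.00 + $57,420.00 + $146,933.38 = $291,215.88
Referral share: 38% of $291,215.88 = $110,662.03; lead counsel retains $291,215.88 − $110,662.03 = $180,553.85.

$180,553.85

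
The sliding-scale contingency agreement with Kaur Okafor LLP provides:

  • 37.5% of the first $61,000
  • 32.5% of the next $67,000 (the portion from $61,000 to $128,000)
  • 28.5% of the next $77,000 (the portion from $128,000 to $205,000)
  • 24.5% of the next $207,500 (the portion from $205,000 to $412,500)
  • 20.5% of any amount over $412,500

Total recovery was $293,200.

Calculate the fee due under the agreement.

First $61,000 at 37.5% = $22,875.00
Next $67,000 at 32.5% = $21,775.00
Next $77,000 at 28.5% = $21,945.00
Remaining $88,200 at 24.5% = $21,609.00
Fee: $22,875.00 + $21,775.00 + $21,945.00 + $21,609.00 = $88,204.00

$88,204.00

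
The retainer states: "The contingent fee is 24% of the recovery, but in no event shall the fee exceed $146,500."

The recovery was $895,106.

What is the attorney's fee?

24% of $895,106 = $214,825.44
That exceeds the $146,500 cap, so the fee is capped at $146,500.

$146,500.00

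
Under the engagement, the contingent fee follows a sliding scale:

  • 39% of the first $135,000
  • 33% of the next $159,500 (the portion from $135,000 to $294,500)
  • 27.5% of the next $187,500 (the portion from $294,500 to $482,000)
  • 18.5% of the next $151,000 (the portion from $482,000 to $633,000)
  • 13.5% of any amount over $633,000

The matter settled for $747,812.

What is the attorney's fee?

$200,282.12

First $135,000 at 39% = $52,650.00
Next $159,500 at 33% = $52,635.00
Next $187,500 at 27.5% = $51,562.50
Next $151,000 at 18.5% = $27,935.00
Remaining $114,812 at 13.5% = $15,499.62
Fee: $52,650.00 + $52,635.00 + $51,562.50 + $27,935.00 + $15,499.62 = $200,282.12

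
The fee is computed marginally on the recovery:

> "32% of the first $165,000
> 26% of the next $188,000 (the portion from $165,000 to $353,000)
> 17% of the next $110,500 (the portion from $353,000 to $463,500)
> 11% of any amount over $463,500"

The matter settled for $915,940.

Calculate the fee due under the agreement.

First $165,000 at 32% = $52,800.00
Next $188,000 at 26% = $48,880.00
Next $110,500 at 17% = $18,785.00
Remaining $452,440 at 11% = $49,768.40
Fee: $52,800.00 + $48,880.00 + $18,785.00 + $49,768.40 = $170,233.40

$170,233.40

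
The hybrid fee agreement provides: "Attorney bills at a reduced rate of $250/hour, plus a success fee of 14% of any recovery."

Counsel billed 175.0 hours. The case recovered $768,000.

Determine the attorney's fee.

Hourly: 175.0 × $250 = $43,750.00
Success fee: 14% of $768,000 = $107,520.00
Total: $43,750.00 + $107,520.00 = $151,270.00

$151,270.00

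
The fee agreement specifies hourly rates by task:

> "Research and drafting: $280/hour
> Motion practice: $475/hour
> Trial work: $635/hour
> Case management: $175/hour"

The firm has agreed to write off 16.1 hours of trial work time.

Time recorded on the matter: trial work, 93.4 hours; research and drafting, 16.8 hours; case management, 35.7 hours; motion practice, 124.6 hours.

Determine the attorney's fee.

Research and drafting: 16.8 × $280 = $4,704.00
Motion practice: 124.6 × $475 = $59,185.00
Trial work: 93.4 × $635 = $59,309.00
Case management: 35.7 × $175 = $6,247.50
Subtotal: $129,445.50
Write-off: 16.1 × $635 = $10,223.50
Total: $129,445.50 − $10,223.50 = $119,222.00

$119,222.00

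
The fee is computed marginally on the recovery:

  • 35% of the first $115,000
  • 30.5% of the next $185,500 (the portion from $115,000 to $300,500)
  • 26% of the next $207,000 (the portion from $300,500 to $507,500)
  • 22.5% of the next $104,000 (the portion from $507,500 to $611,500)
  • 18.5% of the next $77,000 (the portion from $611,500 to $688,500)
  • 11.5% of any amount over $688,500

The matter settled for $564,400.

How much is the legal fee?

First $115,000 at 35% = $40,250.00
Next $185,500 at 30.5% = $56,577.50
Next $207,000 at 26% = $53,820.00
Remaining $56,900 at 22.5% = $12,802.50
Fee: $40,250.00 + $56,577.50 + $53,820.00 + $12,802.50 = $163,450.00

$163,450.00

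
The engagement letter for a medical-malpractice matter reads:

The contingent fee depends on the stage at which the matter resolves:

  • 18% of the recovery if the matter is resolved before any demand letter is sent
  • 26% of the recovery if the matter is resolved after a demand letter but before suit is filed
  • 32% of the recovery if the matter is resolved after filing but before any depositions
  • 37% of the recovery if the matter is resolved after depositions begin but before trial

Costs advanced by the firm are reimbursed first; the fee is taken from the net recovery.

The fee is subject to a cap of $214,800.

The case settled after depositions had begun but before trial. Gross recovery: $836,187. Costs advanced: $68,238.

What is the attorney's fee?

$214,800.00

Fee base (net of costs): $836,187 − $68,238 = $767,949
The matter settled after depositions had begun but before trial, so the 37% rate applies.
$767,949 × 37% = $284,141.13
$284,141.13 exceeds the $214,800 cap, so the fee is capped at $214,800.00.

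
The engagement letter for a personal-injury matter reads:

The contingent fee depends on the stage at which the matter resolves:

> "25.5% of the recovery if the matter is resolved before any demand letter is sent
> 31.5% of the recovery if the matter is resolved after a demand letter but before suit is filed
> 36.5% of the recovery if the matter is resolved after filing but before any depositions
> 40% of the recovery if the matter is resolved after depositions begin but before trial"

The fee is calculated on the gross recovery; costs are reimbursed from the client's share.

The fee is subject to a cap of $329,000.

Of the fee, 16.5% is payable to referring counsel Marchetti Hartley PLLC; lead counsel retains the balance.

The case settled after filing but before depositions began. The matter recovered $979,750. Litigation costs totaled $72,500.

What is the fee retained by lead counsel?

$274,715.00

Fee base is the gross recovery, $979,750; costs are reimbursed separately.
The matter settled after filing but before depositions began, so the 36.5% rate applies.
$979,750 × 36.5% = $357,608.75
$357,608.75 exceeds the $329,000 cap, so the fee is capped at $329,000.00.
Referral share: 16.5% of $329,000.00 = $54,285.00; lead counsel retains $329,000.00 − $54,285.00 = $274,715.00.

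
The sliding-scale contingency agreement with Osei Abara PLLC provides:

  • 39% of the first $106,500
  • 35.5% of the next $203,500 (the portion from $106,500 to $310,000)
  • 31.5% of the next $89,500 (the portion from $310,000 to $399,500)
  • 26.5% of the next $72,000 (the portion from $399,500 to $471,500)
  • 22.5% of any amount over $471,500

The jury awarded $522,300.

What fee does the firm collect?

$172,480.00

First $106,500 at 39% = $41,535.00
Next $203,500 at 35.5% = $72,242.50
Next $89,500 at 31.5% = $28,192.50
Next $72,000 at 26.5% = $19,080.00
Remaining $50,800 at 22.5% = $11,430.00
Fee: $41,535.00 + $72,242.50 + $28,192.50 + $19,080.00 + $11,430.00 = $172,480.00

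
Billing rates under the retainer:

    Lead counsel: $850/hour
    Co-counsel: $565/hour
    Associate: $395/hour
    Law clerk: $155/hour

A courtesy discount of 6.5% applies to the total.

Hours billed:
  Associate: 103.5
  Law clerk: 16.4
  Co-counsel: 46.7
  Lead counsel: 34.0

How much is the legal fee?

Lead counsel: 34.0 × $850 = $28,900.00
Co-counsel: 46.7 × $565 = $26,385.50
Associate: 103.5 × $395 = $40,882.50
Law clerk: 16.4 × $155 = $2,542.00
Subtotal: $98,710.00
Less 6.5% discount: −$6,416.15
Total: $98,710.00 − $6,416.15 = $92,293.85

$92,293.85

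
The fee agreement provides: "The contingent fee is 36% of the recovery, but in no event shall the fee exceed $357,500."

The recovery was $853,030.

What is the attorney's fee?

36% of $853,030 = $307,090.80
That is under the $357,500 cap.

$307,090.80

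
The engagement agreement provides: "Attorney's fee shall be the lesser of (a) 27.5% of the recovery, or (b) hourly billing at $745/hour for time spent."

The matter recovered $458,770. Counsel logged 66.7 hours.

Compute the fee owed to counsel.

(a) 27.5% of $458,770 = $126,161.75
(b) 66.7 × $745 = $49,691.50
The lesser is (b): $49,691.50.

$49,691.50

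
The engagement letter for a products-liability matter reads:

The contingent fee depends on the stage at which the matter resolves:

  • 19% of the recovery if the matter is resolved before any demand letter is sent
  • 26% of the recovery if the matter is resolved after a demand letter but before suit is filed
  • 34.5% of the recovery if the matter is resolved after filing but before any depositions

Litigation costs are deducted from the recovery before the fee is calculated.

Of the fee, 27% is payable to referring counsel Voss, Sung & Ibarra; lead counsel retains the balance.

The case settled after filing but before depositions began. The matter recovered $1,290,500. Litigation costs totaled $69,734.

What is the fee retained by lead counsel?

$307,449.92

Fee base (net of costs): $1,290,500 − $69,734 = $1,220,766
The matter settled after filing but before depositions began, so the 34.5% rate applies.
$1,220,766 × 34.5% = $421,164.27
Referral share: 27% of $421,164.27 = $113,714.35; lead counsel retains $421,164.27 − $113,714.35 = $307,449.92.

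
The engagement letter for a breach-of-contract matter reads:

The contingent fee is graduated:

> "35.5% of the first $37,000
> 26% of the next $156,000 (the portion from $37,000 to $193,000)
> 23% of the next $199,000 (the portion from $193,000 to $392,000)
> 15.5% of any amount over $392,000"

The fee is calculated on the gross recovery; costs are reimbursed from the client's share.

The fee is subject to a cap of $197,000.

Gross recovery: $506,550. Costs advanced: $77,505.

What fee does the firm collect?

$117,220.25

Fee base is the gross recovery, $506,550; costs are reimbursed separately.
First $37,000 at 35.5% = $13,135.00
Next $156,000 at 26% = $40,560.00
Next $199,000 at 23% = $45,770.00
Remaining $114,550 at 15.5% = $17,755.25
Fee: $13,135.00 + $40,560.00 + $45,770.00 + $17,755.25 = $117,220.25
$117,220.25 is under the $197,000 cap.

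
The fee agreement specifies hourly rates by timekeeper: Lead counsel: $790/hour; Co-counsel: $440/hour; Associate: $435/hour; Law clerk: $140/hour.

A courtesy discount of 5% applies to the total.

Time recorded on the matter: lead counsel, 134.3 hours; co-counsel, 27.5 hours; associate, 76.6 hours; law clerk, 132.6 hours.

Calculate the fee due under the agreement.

$161,577.90

Lead counsel: 134.3 × $790 = $106,097.00
Co-counsel: 27.5 × $440 = $12,100.00
Associate: 76.6 × $435 = $33,321.00
Law clerk: 132.6 × $140 = $18,564.00
Subtotal: $170,082.00
Less 5% discount: −$8,504.10
Total: $170,082.00 − $8,504.10 = $161,577.90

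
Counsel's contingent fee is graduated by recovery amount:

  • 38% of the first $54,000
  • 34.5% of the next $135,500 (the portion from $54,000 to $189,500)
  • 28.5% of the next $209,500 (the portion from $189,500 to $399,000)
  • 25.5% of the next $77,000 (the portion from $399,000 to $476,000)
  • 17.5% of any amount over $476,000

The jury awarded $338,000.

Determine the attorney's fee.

First $54,000 at 38% = $20,520.00
Next $135,500 at 34.5% = $46,747.50
Remaining $148,500 at 28.5% = $42,322.50
Fee: $20,520.00 + $46,747.50 + $42,322.50 = $109,590.00

$109,590.00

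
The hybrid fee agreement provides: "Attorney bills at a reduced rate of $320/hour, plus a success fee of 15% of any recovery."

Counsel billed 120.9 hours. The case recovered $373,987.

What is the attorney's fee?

$94,786.05

Hourly: 120.9 × $320 = $38,688.00
Success fee: 15% of $373,987 = $56,098.05
Total: $38,688.00 + $56,098.05 = $94,786.05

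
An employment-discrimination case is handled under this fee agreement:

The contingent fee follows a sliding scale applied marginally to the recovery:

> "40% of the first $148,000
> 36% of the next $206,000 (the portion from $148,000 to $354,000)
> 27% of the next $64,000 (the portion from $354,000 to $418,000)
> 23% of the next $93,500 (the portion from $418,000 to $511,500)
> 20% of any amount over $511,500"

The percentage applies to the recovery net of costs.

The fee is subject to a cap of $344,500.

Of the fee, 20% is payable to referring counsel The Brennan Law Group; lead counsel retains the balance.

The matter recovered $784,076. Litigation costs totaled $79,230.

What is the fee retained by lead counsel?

Fee base (net of costs): $784,076 − $79,230 = $704,846
First $148,000 at 40% = $59,200.00
Next $206,000 at 36% = $74,160.00
Next $64,000 at 27% = $17,280.00
Next $93,500 at 23% = $21,505.00
Remaining $193,346 at 20% = $38,669.20
Fee: $59,200.00 + $74,160.00 + $17,280.00 + $21,505.00 + $38,669.20 = $210,814.20
$210,814.20 is under the $344,500 cap.
Referral share: 20% of $210,814.20 = $42,162.84; lead counsel retains $210,814.20 − $42,162.84 = $168,651.36.

$168,651.36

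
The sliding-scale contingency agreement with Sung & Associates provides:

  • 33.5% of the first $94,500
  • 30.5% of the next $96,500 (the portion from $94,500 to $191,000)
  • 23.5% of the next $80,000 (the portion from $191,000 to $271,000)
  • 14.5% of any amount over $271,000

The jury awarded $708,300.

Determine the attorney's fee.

First $94,500 at 33.5% = $31,657.50
Next $96,500 at 30.5% = $29,432.50
Next $80,000 at 23.5% = $18,800.00
Remaining $437,300 at 14.5% = $63,408.50
Fee: $31,657.50 + $29,432.50 + $18,800.00 + $63,408.50 = $143,298.50

$143,298.50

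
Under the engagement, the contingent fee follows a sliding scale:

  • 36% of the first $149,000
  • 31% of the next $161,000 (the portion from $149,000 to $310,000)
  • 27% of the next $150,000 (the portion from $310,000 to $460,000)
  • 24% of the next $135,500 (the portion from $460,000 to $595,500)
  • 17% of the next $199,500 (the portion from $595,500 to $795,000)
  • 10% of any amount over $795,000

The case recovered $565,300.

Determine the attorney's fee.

First $149,000 at 36% = $53,640.00
Next $161,000 at 31% = $49,910.00
Next $150,000 at 27% = $40,500.00
Remaining $105,300 at 24% = $25,272.00
Fee: $53,640.00 + $49,910.00 + $40,500.00 + $25,272.00 = $169,322.00

$169,322.00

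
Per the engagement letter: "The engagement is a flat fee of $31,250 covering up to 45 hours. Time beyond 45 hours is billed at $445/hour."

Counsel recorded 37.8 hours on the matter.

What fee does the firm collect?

$31,250.00

37.8 hours is within the 45-hour scope; only the flat fee applies.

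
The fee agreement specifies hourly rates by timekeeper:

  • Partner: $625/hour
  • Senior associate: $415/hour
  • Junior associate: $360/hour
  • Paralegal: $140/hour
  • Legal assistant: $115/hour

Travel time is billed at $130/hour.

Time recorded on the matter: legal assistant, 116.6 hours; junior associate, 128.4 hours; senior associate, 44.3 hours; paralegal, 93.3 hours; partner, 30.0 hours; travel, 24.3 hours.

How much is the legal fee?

$112,988.50

Partner: 30.0 × $625 = $18,750.00
Senior associate: 44.3 × $415 = $18,384.50
Junior associate: 128.4 × $360 = $46,224.00
Paralegal: 93.3 × $140 = $13,062.00
Legal assistant: 116.6 × $115 = $13,409.00
Subtotal: $18,750.00 + $18,384.50 + $46,224.00 + $13,062.00 + $13,409.00 = $109,829.50
Travel: 24.3 × $130 = $3,159.00
Total: $109,829.50 + $3,159.00 = $112,988.50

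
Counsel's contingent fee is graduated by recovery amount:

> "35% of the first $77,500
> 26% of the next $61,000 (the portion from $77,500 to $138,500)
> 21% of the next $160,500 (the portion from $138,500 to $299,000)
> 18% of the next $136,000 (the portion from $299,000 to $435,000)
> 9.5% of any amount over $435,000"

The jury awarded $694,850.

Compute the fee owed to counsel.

$125,855.75

First $77,500 at 35% = $27,125.00
Next $61,000 at 26% = $15,860.00
Next $160,500 at 21% = $33,705.00
Next $136,000 at 18% = $24,480.00
Remaining $259,850 at 9.5% = $24,685.75
Fee: $27,125.00 + $15,860.00 + $33,705.00 + $24,480.00 + $24,685.75 = $125,855.75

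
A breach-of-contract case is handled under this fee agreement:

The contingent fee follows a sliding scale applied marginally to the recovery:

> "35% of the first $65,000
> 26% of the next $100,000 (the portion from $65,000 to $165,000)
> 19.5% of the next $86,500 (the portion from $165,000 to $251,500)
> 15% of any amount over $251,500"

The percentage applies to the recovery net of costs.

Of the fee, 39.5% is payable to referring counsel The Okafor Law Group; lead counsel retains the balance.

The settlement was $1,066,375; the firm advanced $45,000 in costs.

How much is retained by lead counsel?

$109,564.74

Fee base (net of costs): $1,066,375 − $45,000 = $1,021,375
First $65,000 at 35% = $22,750.00
Next $100,000 at 26% = $26,000.00
Next $86,500 at 19.5% = $16,867.50
Remaining $769,875 at 15% = $115,481.25
Fee: $22,750.00 + $26,000.00 + $16,867.50 + $115,481.25 = $181,098.75
Referral share: 39.5% of $181,098.75 = $71,534.01; lead counsel retains $181,098.75 − $71,534.01 = $109,564.74.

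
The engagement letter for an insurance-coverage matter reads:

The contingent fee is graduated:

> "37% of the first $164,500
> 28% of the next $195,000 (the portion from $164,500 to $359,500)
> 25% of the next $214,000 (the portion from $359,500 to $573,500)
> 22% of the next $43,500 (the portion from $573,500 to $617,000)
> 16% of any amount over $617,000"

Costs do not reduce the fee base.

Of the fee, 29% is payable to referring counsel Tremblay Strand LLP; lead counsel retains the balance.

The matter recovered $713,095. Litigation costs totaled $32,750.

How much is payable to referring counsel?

Fee base is the gross recovery, $713,095; costs are reimbursed separately.
First $164,500 at 37% = $60,865.00
Next $195,000 at 28% = $54,600.00
Next $214,000 at 25% = $53,500.00
Next $43,500 at 22% = $9,570.00
Remaining $96,095 at 16% = $15,375.20
Fee: $60,865.00 + $54,600.00 + $53,500.00 + $9,570.00 + $15,375.20 = $193,910.20
Referral share: 29% of $193,910.20 = $56,233.96; lead counsel retains $193,910.20 − $56,233.96 = $137,676.24.

$56,233.96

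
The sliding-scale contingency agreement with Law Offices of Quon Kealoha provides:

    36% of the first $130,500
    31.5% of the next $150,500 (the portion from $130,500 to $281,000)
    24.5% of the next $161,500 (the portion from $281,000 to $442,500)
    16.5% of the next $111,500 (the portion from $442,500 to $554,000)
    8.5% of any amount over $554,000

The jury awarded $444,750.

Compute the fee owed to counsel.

First $130,500 at 36% = $46,980.00
Next $150,500 at 31.5% = $47,407.50
Next $161,500 at 24.5% = $39,567.50
Remaining $2,250 at 16.5% = $371.25
Fee: $46,980.00 + $47,407.50 + $39,567.50 + $371.25 = $134,326.25

$134,326.25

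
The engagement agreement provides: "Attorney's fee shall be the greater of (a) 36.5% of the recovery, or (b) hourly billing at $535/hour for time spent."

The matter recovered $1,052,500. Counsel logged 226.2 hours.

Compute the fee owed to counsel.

$384,162.50

(a) 36.5% of $1,052,500 = $384,162.50
(b) 226.2 × $535 = $121,017.00
The greater is (a): $384,162.50.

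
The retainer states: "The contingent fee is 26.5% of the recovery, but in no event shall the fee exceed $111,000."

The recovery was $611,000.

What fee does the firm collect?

$111,000.00

26.5% of $611,000 = $161,915.00
That exceeds the $111,000 cap, so the fee is capped at $111,000.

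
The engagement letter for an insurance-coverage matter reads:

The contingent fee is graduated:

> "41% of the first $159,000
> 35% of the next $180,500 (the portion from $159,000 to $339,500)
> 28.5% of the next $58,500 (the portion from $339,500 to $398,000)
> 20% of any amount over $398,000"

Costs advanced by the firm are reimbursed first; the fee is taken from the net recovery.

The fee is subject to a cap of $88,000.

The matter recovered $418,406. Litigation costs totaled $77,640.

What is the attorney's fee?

Fee base (net of costs): $418,406 − $77,640 = $340,766
First $159,000 at 41% = $65,190.00
Next $180,500 at 35% = $63,175.00
Remaining $1,266 at 28.5% = $360.81
Fee: $65,190.00 + $63,175.00 + $360.81 = $128,725.81
$128,725.81 exceeds the $88,000 cap, so the fee is capped at $88,000.00.

$88,000.00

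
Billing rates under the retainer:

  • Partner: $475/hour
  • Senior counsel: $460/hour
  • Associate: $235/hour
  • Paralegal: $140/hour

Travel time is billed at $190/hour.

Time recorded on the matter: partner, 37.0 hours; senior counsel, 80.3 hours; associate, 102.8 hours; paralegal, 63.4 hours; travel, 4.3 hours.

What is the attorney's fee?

$88,364.00

Partner: 37.0 × $475 = $17,575.00
Senior counsel: 80.3 × $460 = $36,938.00
Associate: 102.8 × $235 = $24,158.00
Paralegal: 63.4 × $140 = $8,876.00
Subtotal: $17,575.00 + $36,938.00 + $24,158.00 + $8,876.00 = $87,547.00
Travel: 4.3 × $190 = $817.00
Total: $87,547.00 + $817.00 = $88,364.00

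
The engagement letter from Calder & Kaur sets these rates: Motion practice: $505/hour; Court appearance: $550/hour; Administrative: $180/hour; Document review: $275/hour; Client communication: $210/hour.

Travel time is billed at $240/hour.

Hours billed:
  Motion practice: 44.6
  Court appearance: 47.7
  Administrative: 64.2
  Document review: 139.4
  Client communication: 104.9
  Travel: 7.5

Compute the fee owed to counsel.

Motion practice: 44.6 × $505 = $22,523.00
Court appearance: 47.7 × $550 = $26,235.00
Administrative: 64.2 × $180 = $11,556.00
Document review: 139.4 × $275 = $38,335.00
Client communication: 104.9 × $210 = $22,029.00
Subtotal: $22,523.00 + $26,235.00 + $11,556.00 + $38,335.00 + $22,029.00 = $120,678.00
Travel: 7.5 × $240 = $1,800.00
Total: $120,678.00 + $1,800.00 = $122,478.00

$122,478.00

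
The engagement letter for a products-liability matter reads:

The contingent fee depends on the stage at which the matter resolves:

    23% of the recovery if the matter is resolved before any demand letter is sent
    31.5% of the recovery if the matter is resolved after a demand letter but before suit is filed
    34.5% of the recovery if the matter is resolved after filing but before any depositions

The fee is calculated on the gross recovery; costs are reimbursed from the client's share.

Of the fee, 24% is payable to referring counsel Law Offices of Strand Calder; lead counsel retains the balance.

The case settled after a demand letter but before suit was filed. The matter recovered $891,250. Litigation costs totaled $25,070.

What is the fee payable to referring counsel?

$67,378.50

Fee base is the gross recovery, $891,250; costs are reimbursed separately.
The matter settled after a demand letter but before suit was filed, so the 31.5% rate applies.
$891,250 × 31.5% = $280,743.75
Referral share: 24% of $280,743.75 = $67,378.50; lead counsel retains $280,743.75 − $67,378.50 = $213,365.25.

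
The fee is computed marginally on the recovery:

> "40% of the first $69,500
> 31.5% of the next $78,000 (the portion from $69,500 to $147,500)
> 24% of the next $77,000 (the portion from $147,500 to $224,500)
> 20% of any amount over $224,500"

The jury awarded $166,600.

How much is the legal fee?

First $69,500 at 40% = $27,800.00
Next $78,000 at 31.5% = $24,570.00
Remaining $19,100 at 24% = $4,584.00
Fee: $27,800.00 + $24,570.00 + $4,584.00 = $56,954.00

$56,954.00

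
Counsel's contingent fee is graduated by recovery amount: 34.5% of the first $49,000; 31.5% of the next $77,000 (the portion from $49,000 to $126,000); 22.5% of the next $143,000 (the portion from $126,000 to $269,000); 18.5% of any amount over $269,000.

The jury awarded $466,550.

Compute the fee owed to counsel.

$109,881.75

First $49,000 at 34.5% = $16,905.00
Next $77,000 at 31.5% = $24,255.00
Next $143,000 at 22.5% = $32,175.00
Remaining $197,550 at 18.5% = $36,546.75
Fee: $16,905.00 + $24,255.00 + $32,175.00 + $36,546.75 = $109,881.75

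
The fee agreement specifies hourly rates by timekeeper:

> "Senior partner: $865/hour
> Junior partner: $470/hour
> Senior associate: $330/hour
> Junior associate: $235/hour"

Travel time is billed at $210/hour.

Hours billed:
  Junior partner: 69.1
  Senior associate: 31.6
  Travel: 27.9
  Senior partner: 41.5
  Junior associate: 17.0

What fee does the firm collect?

Senior partner: 41.5 × $865 = $35,897.50
Junior partner: 69.1 × $470 = $32,477.00
Senior associate: 31.6 × $330 = $10,428.00
Junior associate: 17.0 × $235 = $3,995.00
Subtotal: $35,897.50 + $32,477.00 + $10,428.00 + $3,995.00 = $82,797.50
Travel: 27.9 × $210 = $5,859.00
Total: $82,797.50 + $5,859.00 = $88,656.50

$88,656.50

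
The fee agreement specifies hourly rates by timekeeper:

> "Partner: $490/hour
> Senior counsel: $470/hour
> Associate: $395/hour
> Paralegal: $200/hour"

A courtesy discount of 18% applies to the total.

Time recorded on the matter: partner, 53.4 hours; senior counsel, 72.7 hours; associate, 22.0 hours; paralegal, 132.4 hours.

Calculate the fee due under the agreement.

$78,314.10

Partner: 53.4 × $490 = $26,166.00
Senior counsel: 72.7 × $470 = $34,169.00
Associate: 22.0 × $395 = $8,690.00
Paralegal: 132.4 × $200 = $26,480.00
Subtotal: $95,505.00
Less 18% discount: −$17,190.90
Total: $95,505.00 − $17,190.90 = $78,314.10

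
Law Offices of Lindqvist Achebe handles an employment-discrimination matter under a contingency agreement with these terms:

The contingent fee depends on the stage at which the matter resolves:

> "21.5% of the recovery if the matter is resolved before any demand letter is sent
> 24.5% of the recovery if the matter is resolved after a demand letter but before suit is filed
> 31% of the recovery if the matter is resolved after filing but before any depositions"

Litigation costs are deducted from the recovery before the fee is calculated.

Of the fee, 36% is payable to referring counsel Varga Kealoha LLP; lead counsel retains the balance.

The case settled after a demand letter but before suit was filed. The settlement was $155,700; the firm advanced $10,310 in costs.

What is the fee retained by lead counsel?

Fee base (net of costs): $155,700 − $10,310 = $145,390
The matter settled after a demand letter but before suit was filed, so the 24.5% rate applies.
$145,390 × 24.5% = $35,620.55
Referral share: 36% of $35,620.55 = $12,823.40; lead counsel retains $35,620.55 − $12,823.40 = $22,797.15.

$22,797.15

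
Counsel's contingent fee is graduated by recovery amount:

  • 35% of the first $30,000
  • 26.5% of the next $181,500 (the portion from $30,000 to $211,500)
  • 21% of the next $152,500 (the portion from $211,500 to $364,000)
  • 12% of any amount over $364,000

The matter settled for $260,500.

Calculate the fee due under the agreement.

First $30,000 at 35% = $10,500.00
Next $181,500 at 26.5% = $48,097.50
Remaining $49,000 at 21% = $10,290.00
Fee: $10,500.00 + $48,097.50 + $10,290.00 = $68,887.50

$68,887.50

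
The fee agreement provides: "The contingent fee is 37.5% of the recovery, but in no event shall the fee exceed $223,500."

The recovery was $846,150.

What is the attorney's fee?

37.5% of $846,150 = $317,306.25
That exceeds the $223,500 cap, so the fee is capped at $223,500.

$223,500.00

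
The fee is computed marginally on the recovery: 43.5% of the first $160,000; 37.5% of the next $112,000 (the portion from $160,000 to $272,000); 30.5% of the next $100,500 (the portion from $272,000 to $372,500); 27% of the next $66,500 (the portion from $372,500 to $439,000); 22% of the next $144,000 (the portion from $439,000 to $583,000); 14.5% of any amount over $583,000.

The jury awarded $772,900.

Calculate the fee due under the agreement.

First $160,000 at 43.5% = $69,600.00
Next $112,000 at 37.5% = $42,000.00
Next $100,500 at 30.5% = $30,652.50
Next $66,500 at 27% = $17,955.00
Next $144,000 at 22% = $31,680.00
Remaining $189,900 at 14.5% = $27,535.50
Fee: $69,600.00 + $42,000.00 + $30,652.50 + $17,955.00 + $31,680.00 + $27,535.50 = $219,423.00

$219,423.00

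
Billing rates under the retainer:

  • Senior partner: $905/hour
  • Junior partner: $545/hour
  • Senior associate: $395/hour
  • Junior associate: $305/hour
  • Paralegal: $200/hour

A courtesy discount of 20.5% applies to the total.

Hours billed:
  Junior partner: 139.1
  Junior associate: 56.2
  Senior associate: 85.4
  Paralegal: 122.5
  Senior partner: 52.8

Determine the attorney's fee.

Senior partner: 52.8 × $905 = $47,784.00
Junior partner: 139.1 × $545 = $75,809.50
Senior associate: 85.4 × $395 = $33,733.00
Junior associate: 56.2 × $305 = $17,141.00
Paralegal: 122.5 × $200 = $24,500.00
Subtotal: $198,967.50
Less 20.5% discount: −$40,788.34
Total: $198,967.50 − $40,788.34 = $158,179.16

$158,179.16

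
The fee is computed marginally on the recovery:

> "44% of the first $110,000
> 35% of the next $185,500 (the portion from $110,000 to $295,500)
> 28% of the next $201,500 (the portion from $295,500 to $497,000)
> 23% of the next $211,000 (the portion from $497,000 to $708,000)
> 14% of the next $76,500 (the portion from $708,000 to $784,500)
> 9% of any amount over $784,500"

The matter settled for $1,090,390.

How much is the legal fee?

$256,515.10

First $110,000 at 44% = $48,400.00
Next $185,500 at 35% = $64,925.00
Next $201,500 at 28% = $56,420.00
Next $211,000 at 23% = $48,530.00
Next $76,500 at 14% = $10,710.00
Remaining $305,890 at 9% = $27,530.10
Fee: $48,400.00 + $64,925.00 + $56,420.00 + $48,530.00 + $10,710.00 + $27,530.10 = $256,515.10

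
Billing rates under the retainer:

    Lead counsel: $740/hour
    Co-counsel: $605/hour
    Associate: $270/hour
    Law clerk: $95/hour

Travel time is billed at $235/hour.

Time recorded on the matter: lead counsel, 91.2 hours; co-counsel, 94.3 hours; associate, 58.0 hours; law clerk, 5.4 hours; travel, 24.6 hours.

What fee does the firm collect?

Lead counsel: 91.2 × $740 = $67,488.00
Co-counsel: 94.3 × $605 = $57,051.50
Associate: 58.0 × $270 = $15,660.00
Law clerk: 5.4 × $95 = $513.00
Subtotal: $67,488.00 + $57,051.50 + $15,660.00 + $513.00 = $140,712.50
Travel: 24.6 × $235 = $5,781.00
Total: $140,712.50 + $5,781.00 = $146,493.50

$146,493.50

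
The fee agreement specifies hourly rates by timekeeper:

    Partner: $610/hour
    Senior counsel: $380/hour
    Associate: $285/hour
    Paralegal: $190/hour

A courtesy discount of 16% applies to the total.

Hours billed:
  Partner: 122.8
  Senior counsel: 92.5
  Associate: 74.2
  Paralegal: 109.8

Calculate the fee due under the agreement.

Partner: 122.8 × $610 = $74,908.00
Senior counsel: 92.5 × $380 = $35,150.00
Associate: 74.2 × $285 = $21,147.00
Paralegal: 109.8 × $190 = $20,862.00
Subtotal: $152,067.00
Less 16% discount: −$24,330.72
Total: $152,067.00 − $24,330.72 = $127,736.28

$127,736.28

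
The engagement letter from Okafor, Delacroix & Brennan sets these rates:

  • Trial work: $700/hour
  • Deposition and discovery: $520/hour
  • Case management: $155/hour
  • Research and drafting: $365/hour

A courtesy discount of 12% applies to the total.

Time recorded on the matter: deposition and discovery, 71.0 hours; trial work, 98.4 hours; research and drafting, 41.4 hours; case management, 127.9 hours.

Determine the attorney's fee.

Trial work: 98.4 × $700 = $68,880.00
Deposition and discovery: 71.0 × $520 = $36,920.00
Case management: 127.9 × $155 = $19,824.50
Research and drafting: 41.4 × $365 = $15,111.00
Subtotal: $140,735.50
Less 12% discount: −$16,888.26
Total: $140,735.50 − $16,888.26 = $123,847.24

$123,847.24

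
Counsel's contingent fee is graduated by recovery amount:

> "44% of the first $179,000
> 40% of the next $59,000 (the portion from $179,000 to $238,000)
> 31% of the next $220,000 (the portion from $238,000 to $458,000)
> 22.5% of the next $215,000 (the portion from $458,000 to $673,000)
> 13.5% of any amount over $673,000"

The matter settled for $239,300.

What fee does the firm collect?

$102,763.00

First $179,000 at 44% = $78,760.00
Next $59,000 at 40% = $23,600.00
Remaining $1,300 at 31% = $403.00
Fee: $78,760.00 + $23,600.00 + $403.00 = $102,763.00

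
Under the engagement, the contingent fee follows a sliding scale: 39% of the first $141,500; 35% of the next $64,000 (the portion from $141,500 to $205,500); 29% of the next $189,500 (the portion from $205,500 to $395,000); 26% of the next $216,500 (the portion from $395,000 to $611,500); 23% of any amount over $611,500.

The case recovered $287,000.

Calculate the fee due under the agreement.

First $141,500 at 39% = $55,185.00
Next $64,000 at 35% = $22,400.00
Remaining $81,500 at 29% = $23,635.00
Fee: $55,185.00 + $22,400.00 + $23,635.00 = $101,220.00

$101,220.00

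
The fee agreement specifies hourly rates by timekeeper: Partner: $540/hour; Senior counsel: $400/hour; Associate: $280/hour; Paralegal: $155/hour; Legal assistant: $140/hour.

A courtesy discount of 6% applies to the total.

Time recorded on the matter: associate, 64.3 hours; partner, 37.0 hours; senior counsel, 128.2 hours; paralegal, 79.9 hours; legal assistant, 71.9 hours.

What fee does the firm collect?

$105,011.63

Partner: 37.0 × $540 = $19,980.00
Senior counsel: 128.2 × $400 = $51,280.00
Associate: 64.3 × $280 = $18,004.00
Paralegal: 79.9 × $155 = $12,384.50
Legal assistant: 71.9 × $140 = $10,066.00
Subtotal: $111,714.50
Less 6% discount: −$6,702.87
Total: $111,714.50 − $6,702.87 = $105,011.63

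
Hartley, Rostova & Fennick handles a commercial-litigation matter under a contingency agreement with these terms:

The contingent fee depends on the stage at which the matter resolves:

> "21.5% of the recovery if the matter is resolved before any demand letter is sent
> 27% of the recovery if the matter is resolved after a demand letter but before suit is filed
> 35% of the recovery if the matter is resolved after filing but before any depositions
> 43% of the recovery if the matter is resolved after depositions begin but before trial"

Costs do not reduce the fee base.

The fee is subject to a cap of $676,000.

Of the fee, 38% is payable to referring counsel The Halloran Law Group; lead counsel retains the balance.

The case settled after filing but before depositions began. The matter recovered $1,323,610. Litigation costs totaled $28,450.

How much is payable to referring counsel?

$176,040.13

Fee base is the gross recovery, $1,323,610; costs are reimbursed separately.
The matter settled after filing but before depositions began, so the 35% rate applies.
$1,323,610 × 35% = $463,263.50
$463,263.50 is under the $676,000 cap.
Referral share: 38% of $463,263.50 = $176,040.13; lead counsel retains $463,263.50 − $176,040.13 = $287,223.37.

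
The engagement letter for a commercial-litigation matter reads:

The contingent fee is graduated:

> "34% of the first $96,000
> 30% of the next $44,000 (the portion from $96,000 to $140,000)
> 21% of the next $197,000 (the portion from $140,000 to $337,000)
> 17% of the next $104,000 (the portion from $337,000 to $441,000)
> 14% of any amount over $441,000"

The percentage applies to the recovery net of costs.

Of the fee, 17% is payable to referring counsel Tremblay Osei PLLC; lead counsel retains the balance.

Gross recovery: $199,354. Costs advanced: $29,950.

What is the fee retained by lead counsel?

Fee base (net of costs): $199,354 − $29,950 = $169,404
First $96,000 at 34% = $32,640.00
Next $44,000 at 30% = $13,200.00
Remaining $29,404 at 21% = $6,174.84
Fee: $32,640.00 + $13,200.00 + $6,174.84 = $52,014.84
Referral share: 17% of $52,014.84 = $8,842.52; lead counsel retains $52,014.84 − $8,842.52 = $43,172.32.

$43,172.32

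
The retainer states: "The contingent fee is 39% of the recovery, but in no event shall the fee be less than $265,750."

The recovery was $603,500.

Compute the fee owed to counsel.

39% of $603,500 = $235,365.00
That is below the $265,750 minimum, so the minimum applies.

$265,750.00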